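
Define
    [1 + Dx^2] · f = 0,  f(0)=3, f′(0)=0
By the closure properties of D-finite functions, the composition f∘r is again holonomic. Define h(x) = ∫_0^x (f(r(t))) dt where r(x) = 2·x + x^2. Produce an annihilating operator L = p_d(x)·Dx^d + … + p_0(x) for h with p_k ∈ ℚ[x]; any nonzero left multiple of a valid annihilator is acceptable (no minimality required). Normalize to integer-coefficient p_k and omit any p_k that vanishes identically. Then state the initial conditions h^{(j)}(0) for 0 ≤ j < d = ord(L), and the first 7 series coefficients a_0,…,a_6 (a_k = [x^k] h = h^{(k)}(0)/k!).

f: a_k = 3, 0, -3/2, 0, 1/8, 0, -1/240, …
Substitute x→r, Dx→(1/r')Dx; clear ⇒ L₀.
h=∫₀ˣh₀: take L = L₀·Dx.
L = (4 + 12·x + 12·x^2 + 4·x^3)·Dx - Dx^2 + (1 + x)·Dx^3  (order 3).
h: a_k = 0, 3, 0, -2, -3/2, 1/10, 2/3, …
ICs: h(0) = 0, h′(0) = 3, h′′(0) = 0.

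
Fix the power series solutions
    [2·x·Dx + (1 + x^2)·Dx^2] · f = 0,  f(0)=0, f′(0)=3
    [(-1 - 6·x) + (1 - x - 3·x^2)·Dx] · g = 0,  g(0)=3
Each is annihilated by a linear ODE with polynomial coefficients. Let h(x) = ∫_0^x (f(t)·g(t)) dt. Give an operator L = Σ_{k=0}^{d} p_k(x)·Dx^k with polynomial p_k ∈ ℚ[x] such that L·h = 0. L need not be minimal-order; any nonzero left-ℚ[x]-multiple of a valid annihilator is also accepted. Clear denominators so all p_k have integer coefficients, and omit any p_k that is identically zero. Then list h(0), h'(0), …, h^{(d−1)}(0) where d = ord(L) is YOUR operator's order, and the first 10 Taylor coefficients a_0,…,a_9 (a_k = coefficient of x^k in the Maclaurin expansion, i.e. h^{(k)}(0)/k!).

L = (6 + 2·x + 18·x^2)·Dx + (2 + 10·x + 4·x^2 + 18·x^3)·Dx^2 + (-1 + x + 2·x^2 + x^3 + 3·x^4)·Dx^3  (order 3).
h: a_k = 0, 0, 9/2, 3, 33/4, 12, 134/5, 1704/35, 28767/280, 21517/105, …
ICs: h(0) = 0, h′(0) = 0, h′′(0) = 9.

f: a_k = 0, 3, 0, -1, 0, 3/5, 0, -3/7, 0, 1/3, …
g: a_k = 3, 3, 12, 21, 57, 120, 291, 651, 1524, 3477, …
Product ⇒ symmetric product L₀, ord ≤ 2.
Integrate: L := L₀·Dx.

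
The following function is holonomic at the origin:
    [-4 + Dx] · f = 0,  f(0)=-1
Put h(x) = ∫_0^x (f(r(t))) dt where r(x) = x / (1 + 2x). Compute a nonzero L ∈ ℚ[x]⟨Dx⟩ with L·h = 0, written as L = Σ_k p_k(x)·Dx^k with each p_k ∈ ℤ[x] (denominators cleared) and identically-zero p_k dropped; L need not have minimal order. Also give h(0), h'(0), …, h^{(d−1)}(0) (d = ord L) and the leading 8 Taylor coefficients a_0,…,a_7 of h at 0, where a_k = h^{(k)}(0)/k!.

L = -4·Dx + (1 + 4·x + 4·x^2)·Dx^2  (order 2).
h: a_k = 0, -1, -2, 0, 4/3, -32/15, 32/15, -256/315, …
ICs: h(0) = 0, h′(0) = -1.

f: a_k = -1, -4, -8, -32/3, -32/3, -128/15, -256/45, -1024/315, …
Substitute x→r, Dx→(1/r')Dx; clear ⇒ L₀.
h=∫₀ˣh₀: take L = L₀·Dx.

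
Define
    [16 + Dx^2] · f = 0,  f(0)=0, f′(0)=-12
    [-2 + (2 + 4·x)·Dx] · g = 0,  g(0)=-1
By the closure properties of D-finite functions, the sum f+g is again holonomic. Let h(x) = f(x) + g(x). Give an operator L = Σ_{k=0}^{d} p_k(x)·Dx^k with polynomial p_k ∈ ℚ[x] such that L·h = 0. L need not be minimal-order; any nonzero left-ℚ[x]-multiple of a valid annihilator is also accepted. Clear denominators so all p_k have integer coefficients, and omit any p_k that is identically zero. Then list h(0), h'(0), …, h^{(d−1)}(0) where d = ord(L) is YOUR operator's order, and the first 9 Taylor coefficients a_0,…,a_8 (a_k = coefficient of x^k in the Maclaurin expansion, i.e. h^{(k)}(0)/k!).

f: a_k = 0, -12, 0, 32, 0, -128/5, 0, 1024/105, 0, …
g: a_k = -1, -1, 1/2, -1/2, 5/8, -7/8, 21/16, -33/16, 429/128, …
Sum ⇒ L₀ = lclm(L_f,L_g) in ℚ(x)⟨Dx⟩.
L = (-304 - 1024·x - 1024·x^2) + (240 + 1504·x + 3072·x^2 + 2048·x^3)·Dx + (-19 - 64·x - 64·x^2)·Dx^2 + (15 + 94·x + 192·x^2 + 128·x^3)·Dx^3  (order 3).
h: a_k = -1, -13, 1/2, 63/2, 5/8, -1059/40, 21/16, 12919/1680, 429/128, …
ICs: h(0) = -1, h′(0) = -13, h′′(0) = 1.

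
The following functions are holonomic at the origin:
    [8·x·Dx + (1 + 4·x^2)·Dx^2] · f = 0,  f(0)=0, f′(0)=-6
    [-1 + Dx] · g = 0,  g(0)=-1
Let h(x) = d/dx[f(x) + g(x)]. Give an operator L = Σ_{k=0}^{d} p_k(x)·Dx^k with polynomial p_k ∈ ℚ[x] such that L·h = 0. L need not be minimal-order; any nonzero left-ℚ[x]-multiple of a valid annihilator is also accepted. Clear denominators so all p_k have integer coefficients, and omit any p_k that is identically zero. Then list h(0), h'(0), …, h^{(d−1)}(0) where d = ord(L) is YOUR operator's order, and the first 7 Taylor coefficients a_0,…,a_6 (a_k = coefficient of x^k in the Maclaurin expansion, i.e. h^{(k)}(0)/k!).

L = (8 - 8·x - 96·x^2 - 32·x^3) + (-9 + 88·x^2 - 16·x^4)·Dx + (1 + 8·x + 8·x^2 + 32·x^3 + 16·x^4)·Dx^2  (order 2).
h: a_k = -7, -1, 47/2, -1/6, -2305/24, -1/120, 276479/720, …
ICs: h(0) = -7, h′(0) = -1.

f: a_k = 0, -6, 0, 8, 0, -96/5, 0, …
g: a_k = -1, -1, -1/2, -1/6, -1/24, -1/120, -1/720, …
L₀ := lclm(L_f,L_g); ord L₀ ≤ 2+1.
Derive L from L₀ (diff closure).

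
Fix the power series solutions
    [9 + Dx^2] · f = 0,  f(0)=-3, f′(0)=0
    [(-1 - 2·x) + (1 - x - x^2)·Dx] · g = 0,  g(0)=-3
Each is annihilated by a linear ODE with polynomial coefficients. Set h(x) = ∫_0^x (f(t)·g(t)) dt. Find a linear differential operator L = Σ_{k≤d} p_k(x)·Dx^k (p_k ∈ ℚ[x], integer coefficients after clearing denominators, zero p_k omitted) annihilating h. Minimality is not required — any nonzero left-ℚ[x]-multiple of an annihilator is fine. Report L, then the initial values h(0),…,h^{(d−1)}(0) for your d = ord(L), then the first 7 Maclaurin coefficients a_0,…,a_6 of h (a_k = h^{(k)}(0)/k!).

f: a_k = -3, 0, 27/2, 0, -81/8, 0, 243/80, …
g: a_k = -3, -3, -6, -9, -15, -24, -39, …
Product ⇒ symmetric product L₀, ord ≤ 2.
∫: right-multiply L₀ by Dx.
L = (-7 + 9·x + 9·x^2)·Dx + (2 + 4·x)·Dx^2 + (-1 + x + x^2)·Dx^3  (order 3).
h: a_k = 0, 9, 9/2, -15/2, -27/8, -9/8, -51/16, …
ICs: h(0) = 0, h′(0) = 9, h′′(0) = 9.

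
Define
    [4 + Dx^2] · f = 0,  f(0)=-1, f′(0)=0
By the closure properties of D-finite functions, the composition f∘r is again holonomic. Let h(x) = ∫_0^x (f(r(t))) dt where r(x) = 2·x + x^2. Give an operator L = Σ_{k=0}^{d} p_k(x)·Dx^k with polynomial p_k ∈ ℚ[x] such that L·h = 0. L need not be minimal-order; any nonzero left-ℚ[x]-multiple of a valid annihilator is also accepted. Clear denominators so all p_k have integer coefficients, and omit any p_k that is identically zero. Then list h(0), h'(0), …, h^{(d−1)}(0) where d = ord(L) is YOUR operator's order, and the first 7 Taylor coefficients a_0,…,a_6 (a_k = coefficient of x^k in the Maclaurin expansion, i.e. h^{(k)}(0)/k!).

f: a_k = -1, 0, 2, 0, -2/3, 0, 4/45, …
L₀ from L_f via x↦r, Dx↦r'^{-1}Dx.
Integrate: L := L₀·Dx.
L = (16 + 48·x + 48·x^2 + 16·x^3)·Dx - Dx^2 + (1 + x)·Dx^3  (order 3).
h: a_k = 0, -1, 0, 8/3, 2, -26/15, -32/9, …
ICs: h(0) = 0, h′(0) = -1, h′′(0) = 0.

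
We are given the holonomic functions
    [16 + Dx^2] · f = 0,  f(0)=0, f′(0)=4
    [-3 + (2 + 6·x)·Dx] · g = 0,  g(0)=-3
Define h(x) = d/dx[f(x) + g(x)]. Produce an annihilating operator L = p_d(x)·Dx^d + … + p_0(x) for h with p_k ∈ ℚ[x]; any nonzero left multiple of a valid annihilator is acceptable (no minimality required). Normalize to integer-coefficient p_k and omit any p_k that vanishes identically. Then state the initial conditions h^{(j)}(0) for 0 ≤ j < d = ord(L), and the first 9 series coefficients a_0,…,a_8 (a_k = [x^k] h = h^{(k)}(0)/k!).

L = (-9552 - 18432·x - 27648·x^2) + (-2912 - 21024·x - 55296·x^2 - 55296·x^3)·Dx + (-597 - 1152·x - 1728·x^2)·Dx^2 + (-182 - 1314·x - 3456·x^2 - 3456·x^3)·Dx^3  (order 3).
h: a_k = -1/2, 27/4, -755/16, 1215/32, -43777/768, 137781/512, -70298747/92160, 8444007/4096, -119559581497/20643840, …
ICs: h(0) = -1/2, h′(0) = 27/4, h′′(0) = -755/8.

f: a_k = 0, 4, 0, -32/3, 0, 128/15, 0, -1024/315, 0, …
g: a_k = -3, -9/2, 27/8, -81/16, 1215/128, -5103/256, 45927/1024, -216513/2048, 8444007/32768, …
Sum ⇒ L₀ = lclm(L_f,L_g) in ℚ(x)⟨Dx⟩.
h₀' ⇒ L via d/dx closure of L₀.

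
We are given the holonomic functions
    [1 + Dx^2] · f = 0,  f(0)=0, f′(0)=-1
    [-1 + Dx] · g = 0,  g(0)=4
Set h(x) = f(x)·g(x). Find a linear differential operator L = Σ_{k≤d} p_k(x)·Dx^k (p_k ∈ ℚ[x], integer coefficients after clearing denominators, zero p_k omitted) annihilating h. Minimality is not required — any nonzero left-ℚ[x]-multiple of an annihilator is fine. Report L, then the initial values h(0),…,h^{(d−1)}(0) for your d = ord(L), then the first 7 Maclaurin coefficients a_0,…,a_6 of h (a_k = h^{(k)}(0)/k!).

L = 2 - 2·Dx + Dx^2  (order 2).
h: a_k = 0, -4, -4, -4/3, 0, 2/15, 2/45, …
ICs: h(0) = 0, h′(0) = -4.

f: a_k = 0, -1, 0, 1/6, 0, -1/120, 0, …
g: a_k = 4, 4, 2, 2/3, 1/6, 1/30, 1/180, …
Product ⇒ symmetric product L₀, ord ≤ 2.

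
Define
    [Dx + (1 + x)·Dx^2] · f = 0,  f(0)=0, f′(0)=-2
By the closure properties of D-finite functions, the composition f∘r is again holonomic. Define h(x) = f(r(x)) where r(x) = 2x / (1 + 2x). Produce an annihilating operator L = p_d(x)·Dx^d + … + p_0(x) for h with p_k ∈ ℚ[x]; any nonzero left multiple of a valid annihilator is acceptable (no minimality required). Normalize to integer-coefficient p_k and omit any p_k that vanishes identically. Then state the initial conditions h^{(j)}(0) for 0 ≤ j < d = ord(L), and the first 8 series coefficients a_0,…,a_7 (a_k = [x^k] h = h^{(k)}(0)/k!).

f: a_k = 0, -2, 1, -2/3, 1/2, -2/5, 1/3, -2/7, …
f∘r: x↦r, Dx↦Dx/r' in L_f ⇒ L₀.
L = (6 + 16·x)·Dx + (1 + 6·x + 8·x^2)·Dx^2  (order 2).
h: a_k = 0, -4, 12, -112/3, 120, -1984/5, 1344, -32512/7, …
ICs: h(0) = 0, h′(0) = -4.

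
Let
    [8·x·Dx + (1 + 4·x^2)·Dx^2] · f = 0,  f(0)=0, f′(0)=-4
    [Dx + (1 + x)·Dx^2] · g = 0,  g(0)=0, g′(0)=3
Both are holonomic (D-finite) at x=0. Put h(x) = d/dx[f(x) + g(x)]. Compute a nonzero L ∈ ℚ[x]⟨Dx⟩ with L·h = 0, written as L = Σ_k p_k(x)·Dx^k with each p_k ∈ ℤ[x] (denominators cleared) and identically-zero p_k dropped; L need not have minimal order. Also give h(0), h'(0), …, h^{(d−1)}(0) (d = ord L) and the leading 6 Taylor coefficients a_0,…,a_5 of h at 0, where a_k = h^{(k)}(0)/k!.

L = (-8 - 24·x + 96·x^2 + 32·x^3) + (-10 - 16·x + 72·x^2 + 192·x^3 + 64·x^4)·Dx + (-1 + 7·x + 8·x^2 + 32·x^3 + 48·x^4 + 16·x^5)·Dx^2  (order 2).
h: a_k = -1, -3, 19, -3, -61, -3, …
ICs: h(0) = -1, h′(0) = -3.

f: a_k = 0, -4, 0, 16/3, 0, -64/5, …
g: a_k = 0, 3, -3/2, 1, -3/4, 3/5, …
Weyl lclm of L_f,L_g ⇒ L₀ (ord ≤ 4).
Differentiate: ansatz ord ≤ ord L₀ ⇒ L.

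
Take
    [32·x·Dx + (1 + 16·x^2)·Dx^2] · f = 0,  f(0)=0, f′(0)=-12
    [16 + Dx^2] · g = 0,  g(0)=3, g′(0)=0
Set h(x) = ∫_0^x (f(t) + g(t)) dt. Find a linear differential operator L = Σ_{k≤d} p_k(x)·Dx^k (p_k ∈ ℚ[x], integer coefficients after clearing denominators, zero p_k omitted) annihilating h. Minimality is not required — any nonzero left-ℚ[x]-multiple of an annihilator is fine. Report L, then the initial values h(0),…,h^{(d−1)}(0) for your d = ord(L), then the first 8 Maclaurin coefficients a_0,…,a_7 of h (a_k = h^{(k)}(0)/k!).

L = (-5632·x + 114688·x^3 + 131072·x^5)·Dx^2 + (-16 + 1792·x^2 + 36864·x^4 + 65536·x^6)·Dx^3 + (-352·x + 7168·x^3 + 8192·x^5)·Dx^4 + (-1 + 112·x^2 + 2304·x^4 + 4096·x^6)·Dx^5  (order 5).
h: a_k = 0, 3, -6, -8, 16, 32/5, -512/5, -256/105, …
ICs: h(0) = 0, h′(0) = 3, h′′(0) = -12, h′′′(0) = -48, h′′′′(0) = 384.

f: a_k = 0, -12, 0, 64, 0, -3072/5, 0, 49152/7, …
g: a_k = 3, 0, -24, 0, 32, 0, -256/15, 0, …
Weyl lclm of L_f,L_g ⇒ L₀ (ord ≤ 4).
Integrate: L := L₀·Dx.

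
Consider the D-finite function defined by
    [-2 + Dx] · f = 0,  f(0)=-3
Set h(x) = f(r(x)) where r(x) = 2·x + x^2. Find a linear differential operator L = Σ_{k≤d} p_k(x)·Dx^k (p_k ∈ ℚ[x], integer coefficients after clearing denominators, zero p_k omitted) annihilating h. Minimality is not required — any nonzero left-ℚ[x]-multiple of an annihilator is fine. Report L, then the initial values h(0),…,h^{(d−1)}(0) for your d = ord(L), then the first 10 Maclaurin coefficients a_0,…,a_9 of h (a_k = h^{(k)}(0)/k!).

f: a_k = -3, -6, -6, -4, -2, -4/5, -4/15, -8/105, -2/105, -4/945, …
L₀ from L_f via x↦r, Dx↦r'^{-1}Dx.
L = (-4 - 4·x) + Dx  (order 1).
h: a_k = -3, -12, -30, -56, -86, -568/5, -1996/15, -2960/21, -14386/105, -116744/945, …
ICs: h(0) = -3.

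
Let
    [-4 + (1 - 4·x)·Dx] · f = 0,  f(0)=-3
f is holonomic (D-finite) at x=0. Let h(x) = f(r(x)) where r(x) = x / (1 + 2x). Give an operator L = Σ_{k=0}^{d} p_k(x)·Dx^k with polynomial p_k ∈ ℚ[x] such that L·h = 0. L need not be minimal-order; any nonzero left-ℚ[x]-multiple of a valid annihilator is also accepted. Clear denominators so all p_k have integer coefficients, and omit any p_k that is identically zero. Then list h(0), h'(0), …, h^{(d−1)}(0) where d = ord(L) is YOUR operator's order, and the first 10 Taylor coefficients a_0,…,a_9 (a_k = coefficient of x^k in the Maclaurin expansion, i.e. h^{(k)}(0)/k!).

L = 4 + (-1 + 4·x^2)·Dx  (order 1).
h: a_k = -3, -12, -24, -48, -96, -192, -384, -768, -1536, -3072, …
ICs: h(0) = -3.

f: a_k = -3, -12, -48, -192, -768, -3072, -12288, -49152, -196608, -786432, …
L₀ from L_f via x↦r, Dx↦r'^{-1}Dx.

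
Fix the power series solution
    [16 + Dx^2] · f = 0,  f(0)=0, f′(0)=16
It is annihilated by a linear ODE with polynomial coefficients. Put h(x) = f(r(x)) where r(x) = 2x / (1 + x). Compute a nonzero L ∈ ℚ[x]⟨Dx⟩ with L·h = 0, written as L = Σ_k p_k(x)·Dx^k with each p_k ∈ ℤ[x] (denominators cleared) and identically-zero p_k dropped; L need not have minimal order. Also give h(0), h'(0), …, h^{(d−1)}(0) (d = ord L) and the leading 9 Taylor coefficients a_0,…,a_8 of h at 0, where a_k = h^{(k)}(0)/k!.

L = 64 + (2 + 6·x + 6·x^2 + 2·x^3)·Dx + (1 + 4·x + 6·x^2 + 4·x^3 + x^4)·Dx^2  (order 2).
h: a_k = 0, 32, -32, -928/3, 992, -13856/15, -2080, 3033952/315, -874912/45, …
ICs: h(0) = 0, h′(0) = 32.

f: a_k = 0, 16, 0, -128/3, 0, 512/15, 0, -4096/315, 0, …
Change of var in L_f (x↦r) gives L₀.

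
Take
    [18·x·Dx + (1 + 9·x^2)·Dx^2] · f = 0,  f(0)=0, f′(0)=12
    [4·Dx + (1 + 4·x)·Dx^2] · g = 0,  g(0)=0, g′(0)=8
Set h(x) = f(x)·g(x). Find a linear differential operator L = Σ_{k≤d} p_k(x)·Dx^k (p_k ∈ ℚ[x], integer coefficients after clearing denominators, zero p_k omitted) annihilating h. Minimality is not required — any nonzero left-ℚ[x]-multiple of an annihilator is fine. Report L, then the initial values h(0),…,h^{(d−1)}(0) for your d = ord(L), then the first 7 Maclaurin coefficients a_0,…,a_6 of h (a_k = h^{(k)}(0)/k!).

f: a_k = 0, 12, 0, -36, 0, 972/5, 0, …
g: a_k = 0, 8, -16, 128/3, -128, 2048/5, -4096/3, …
h₀=f·g: eliminate ⇒ L₀, order ≤ 2·2.
L = (2448 + 17280·x + 76464·x^2 + 518400·x^3 + 1399680·x^4 + 2426112·x^5 + 1679616·x^7)·Dx + (452 + 10800·x + 98028·x^2 + 491184·x^3 + 1840320·x^4 + 4339008·x^5 + 6531840·x^6 + 1259712·x^7 + 5878656·x^8)·Dx^2 + (136 + 1912·x + 18576·x^2 + 103608·x^3 + 389448·x^4 + 1100304·x^5 + 2239488·x^6 + 3277584·x^7 + 1259712·x^8 + 3359232·x^9)·Dx^3 + (13 + 176·x + 1234·x^2 + 6048·x^3 + 22833·x^4 + 68688·x^5 + 154224·x^6 + 279936·x^7 + 399492·x^8 + 209952·x^9 + 419904·x^10)·Dx^4  (order 4).
h: a_k = 0, 0, 96, -192, 224, -960, 24672/5, …
ICs: h(0) = 0, h′(0) = 0, h′′(0) = 192, h′′′(0) = -1152.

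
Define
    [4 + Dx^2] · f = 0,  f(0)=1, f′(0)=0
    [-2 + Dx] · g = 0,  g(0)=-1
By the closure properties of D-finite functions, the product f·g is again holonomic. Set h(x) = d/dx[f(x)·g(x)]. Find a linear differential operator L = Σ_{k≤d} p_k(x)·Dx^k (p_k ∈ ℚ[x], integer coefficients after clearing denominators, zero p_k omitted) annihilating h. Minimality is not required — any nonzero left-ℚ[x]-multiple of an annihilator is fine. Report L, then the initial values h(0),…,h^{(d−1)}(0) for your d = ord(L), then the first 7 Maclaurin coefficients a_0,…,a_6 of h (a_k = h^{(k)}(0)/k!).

L = 8 - 4·Dx + Dx^2  (order 2).
h: a_k = -2, 0, 8, 32/3, 16/3, 0, -64/45, …
ICs: h(0) = -2, h′(0) = 0.

f: a_k = 1, 0, -2, 0, 2/3, 0, -4/45, …
g: a_k = -1, -2, -2, -4/3, -2/3, -4/15, -4/45, …
Sym-product of L_f,L_g gives L₀ (≤ ord 2).
Differentiate: ansatz ord ≤ ord L₀ ⇒ L.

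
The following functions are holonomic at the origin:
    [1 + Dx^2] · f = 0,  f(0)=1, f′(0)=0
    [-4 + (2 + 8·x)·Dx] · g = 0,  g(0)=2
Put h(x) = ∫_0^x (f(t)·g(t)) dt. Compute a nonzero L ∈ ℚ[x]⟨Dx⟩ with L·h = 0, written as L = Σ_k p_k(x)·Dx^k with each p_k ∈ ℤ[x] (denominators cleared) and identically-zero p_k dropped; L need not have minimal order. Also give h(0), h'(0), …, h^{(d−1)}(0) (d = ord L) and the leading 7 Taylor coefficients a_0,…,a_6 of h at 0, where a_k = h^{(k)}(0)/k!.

L = (13 + 8·x + 16·x^2)·Dx + (-4 - 16·x)·Dx^2 + (1 + 8·x + 16·x^2)·Dx^3  (order 3).
h: a_k = 0, 2, 2, -5/3, 3/2, -43/12, 313/36, …
ICs: h(0) = 0, h′(0) = 2, h′′(0) = 4.

f: a_k = 1, 0, -1/2, 0, 1/24, 0, -1/720, …
g: a_k = 2, 4, -4, 8, -20, 56, -168, …
Product ⇒ symmetric product L₀, ord ≤ 2.
Integrate: L := L₀·Dx.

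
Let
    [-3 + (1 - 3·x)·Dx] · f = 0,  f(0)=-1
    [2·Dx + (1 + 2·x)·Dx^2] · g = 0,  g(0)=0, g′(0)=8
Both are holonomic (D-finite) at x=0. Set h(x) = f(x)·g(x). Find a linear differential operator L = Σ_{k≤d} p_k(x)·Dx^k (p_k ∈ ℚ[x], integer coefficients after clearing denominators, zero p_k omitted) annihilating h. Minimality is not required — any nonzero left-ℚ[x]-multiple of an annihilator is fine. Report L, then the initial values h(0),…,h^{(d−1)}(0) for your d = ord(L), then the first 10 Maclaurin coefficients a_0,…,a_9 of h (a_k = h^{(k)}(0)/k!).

f: a_k = -1, -3, -9, -27, -81, -243, -729, -2187, -6561, -19683, …
g: a_k = 0, 8, -8, 32/3, -16, 128/5, -128/3, 512/7, -128, 2048/9, …
h₀=f·g: eliminate ⇒ L₀, order ≤ 1·2.
L = 6 + (4 + 18·x)·Dx + (-1 + x + 6·x^2)·Dx^2  (order 2).
h: a_k = 0, -8, -16, -176/3, -160, -2528/5, -22112/15, -157344/35, -467552/35, -12695584/315, …
ICs: h(0) = 0, h′(0) = -8.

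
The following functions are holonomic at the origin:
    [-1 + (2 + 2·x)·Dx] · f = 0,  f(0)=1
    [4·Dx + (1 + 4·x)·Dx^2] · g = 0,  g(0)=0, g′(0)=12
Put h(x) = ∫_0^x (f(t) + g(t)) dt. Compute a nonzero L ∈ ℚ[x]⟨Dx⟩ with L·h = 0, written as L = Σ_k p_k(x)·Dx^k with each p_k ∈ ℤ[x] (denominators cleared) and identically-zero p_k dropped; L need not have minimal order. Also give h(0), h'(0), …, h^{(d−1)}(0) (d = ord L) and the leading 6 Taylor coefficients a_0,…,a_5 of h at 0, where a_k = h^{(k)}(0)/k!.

f: a_k = 1, 1/2, -1/8, 1/16, -5/128, 7/256, …
g: a_k = 0, 12, -24, 64, -192, 3072/5, …
Sum ⇒ L₀ = lclm(L_f,L_g) in ℚ(x)⟨Dx⟩.
Integrate: L := L₀·Dx.
L = (52 + 16·x)·Dx^2 + (125 + 232·x + 80·x^2)·Dx^3 + (14 + 78·x + 96·x^2 + 32·x^3)·Dx^4  (order 4).
h: a_k = 0, 1, 25/4, -193/24, 1025/64, -24581/640, …
ICs: h(0) = 0, h′(0) = 1, h′′(0) = 25/2, h′′′(0) = -193/4.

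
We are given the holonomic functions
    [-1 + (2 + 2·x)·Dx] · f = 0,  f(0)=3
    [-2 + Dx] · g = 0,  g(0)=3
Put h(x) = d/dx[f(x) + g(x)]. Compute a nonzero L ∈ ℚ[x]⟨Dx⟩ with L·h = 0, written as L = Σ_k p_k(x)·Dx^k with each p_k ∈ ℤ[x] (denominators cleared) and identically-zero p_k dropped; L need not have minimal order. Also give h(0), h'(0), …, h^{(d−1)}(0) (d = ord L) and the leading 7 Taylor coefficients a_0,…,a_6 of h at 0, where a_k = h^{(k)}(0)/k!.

f: a_k = 3, 3/2, -3/8, 3/16, -15/128, 21/256, -63/1024, …
g: a_k = 3, 6, 6, 4, 2, 4/5, 4/15, …
f+g: L₀ = lclm(L_f,L_g), ord ≤ 1+1.
h=h₀': d/dx-closure on L₀ ⇒ L.
L = (-14 - 8·x) + (-13 - 32·x - 16·x^2)·Dx + (10 + 18·x + 8·x^2)·Dx^2  (order 2).
h: a_k = 15/2, 45/4, 201/16, 241/32, 1129/256, 3151/2560, 26779/30720, …
ICs: h(0) = 15/2, h′(0) = 45/4.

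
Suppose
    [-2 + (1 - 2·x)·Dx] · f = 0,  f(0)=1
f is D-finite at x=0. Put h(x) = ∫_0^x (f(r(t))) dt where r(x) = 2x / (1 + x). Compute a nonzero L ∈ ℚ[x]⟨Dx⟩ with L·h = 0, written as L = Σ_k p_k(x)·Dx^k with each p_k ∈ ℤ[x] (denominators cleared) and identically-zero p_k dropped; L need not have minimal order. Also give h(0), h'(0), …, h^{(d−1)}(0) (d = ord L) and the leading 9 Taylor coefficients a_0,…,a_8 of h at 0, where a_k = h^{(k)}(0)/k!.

L = 4·Dx + (-1 + 2·x + 3·x^2)·Dx^2  (order 2).
h: a_k = 0, 1, 2, 4, 9, 108/5, 54, 972/7, 729/2, …
ICs: h(0) = 0, h′(0) = 1.

f: a_k = 1, 2, 4, 8, 16, 32, 64, 128, 256, …
Substitute x→r, Dx→(1/r')Dx; clear ⇒ L₀.
h=∫h₀ ⇒ L = L₀·Dx.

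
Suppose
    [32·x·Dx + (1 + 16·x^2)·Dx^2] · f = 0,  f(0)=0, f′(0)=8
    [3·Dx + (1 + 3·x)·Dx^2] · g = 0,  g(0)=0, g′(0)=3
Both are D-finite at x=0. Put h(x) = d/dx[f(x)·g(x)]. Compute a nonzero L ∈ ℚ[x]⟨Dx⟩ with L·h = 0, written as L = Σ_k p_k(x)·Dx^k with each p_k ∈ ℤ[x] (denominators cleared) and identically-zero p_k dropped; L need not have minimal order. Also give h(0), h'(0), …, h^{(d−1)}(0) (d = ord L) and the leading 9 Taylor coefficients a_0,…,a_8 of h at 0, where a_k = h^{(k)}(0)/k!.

L = (15744 + 89280·x + 811008·x^2 + 5299200·x^3 + 13271040·x^4 + 17252352·x^5 + 21233664·x^7) + (4258 + 91200·x + 775488·x^2 + 4635648·x^3 + 18247680·x^4 + 41140224·x^5 + 46448640·x^6 + 21233664·x^7 + 74317824·x^8)·Dx + (492 + 12548·x + 131328·x^2 + 747968·x^3 + 3219456·x^4 + 10146816·x^5 + 21233664·x^6 + 24920064·x^7 + 21233664·x^8 + 42467328·x^9)·Dx^2 + (73 + 822·x + 6161·x^2 + 34944·x^3 + 151168·x^4 + 500736·x^5 + 1322496·x^6 + 2654208·x^7 + 3244032·x^8 + 3538944·x^9 + 5308416·x^10)·Dx^3  (order 3).
h: a_k = 0, 48, -108, -224, 150, 37008/5, -68292/5, -397248/5, 3589029/35, …
ICs: h(0) = 0, h′(0) = 48, h′′(0) = -216.

f: a_k = 0, 8, 0, -128/3, 0, 2048/5, 0, -32768/7, 0, …
g: a_k = 0, 3, -9/2, 9, -81/4, 243/5, -243/2, 2187/7, -6561/8, …
Sym-product of L_f,L_g gives L₀ (≤ ord 4).
h=h₀': d/dx-closure on L₀ ⇒ L.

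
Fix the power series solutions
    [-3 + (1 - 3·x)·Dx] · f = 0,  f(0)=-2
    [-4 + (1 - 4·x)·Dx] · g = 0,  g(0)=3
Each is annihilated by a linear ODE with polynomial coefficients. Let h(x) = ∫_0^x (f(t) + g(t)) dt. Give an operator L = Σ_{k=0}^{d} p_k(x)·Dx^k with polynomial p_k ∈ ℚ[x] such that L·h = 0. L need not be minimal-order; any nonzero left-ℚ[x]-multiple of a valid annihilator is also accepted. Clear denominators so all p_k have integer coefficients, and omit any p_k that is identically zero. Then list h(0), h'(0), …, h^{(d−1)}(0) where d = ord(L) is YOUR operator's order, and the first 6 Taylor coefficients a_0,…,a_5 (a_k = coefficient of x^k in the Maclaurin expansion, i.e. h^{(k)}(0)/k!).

L = -24·Dx + (14 - 48·x)·Dx^2 + (-1 + 7·x - 12·x^2)·Dx^3  (order 3).
h: a_k = 0, 1, 3, 10, 69/2, 606/5, …
ICs: h(0) = 0, h′(0) = 1, h′′(0) = 6.

f: a_k = -2, -6, -18, -54, -162, -486, …
g: a_k = 3, 12, 48, 192, 768, 3072, …
Weyl lclm of L_f,L_g ⇒ L₀ (ord ≤ 2).
h=∫h₀ ⇒ L = L₀·Dx.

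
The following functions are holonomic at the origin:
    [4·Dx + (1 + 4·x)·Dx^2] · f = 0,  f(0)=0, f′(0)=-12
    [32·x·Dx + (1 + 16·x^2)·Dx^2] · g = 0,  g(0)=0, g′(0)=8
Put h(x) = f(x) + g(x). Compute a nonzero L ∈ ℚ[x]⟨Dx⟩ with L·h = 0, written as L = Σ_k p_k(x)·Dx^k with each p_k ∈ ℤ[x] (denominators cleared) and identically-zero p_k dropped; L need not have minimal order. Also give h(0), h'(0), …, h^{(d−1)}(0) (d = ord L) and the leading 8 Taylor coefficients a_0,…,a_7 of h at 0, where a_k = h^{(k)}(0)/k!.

f: a_k = 0, -12, 24, -64, 192, -3072/5, 2048, -49152/7, …
g: a_k = 0, 8, 0, -128/3, 0, 2048/5, 0, -32768/7, …
Sum ⇒ L₀ = lclm(L_f,L_g) in ℚ(x)⟨Dx⟩.
L = (-32 - 384·x + 1536·x^2 + 2048·x^3)·Dx + (-16 - 64·x + 3072·x^3 + 4096·x^4)·Dx^2 + (-1 + 4·x + 32·x^2 + 128·x^3 + 768·x^4 + 1024·x^5)·Dx^3  (order 3).
h: a_k = 0, -4, 24, -320/3, 192, -1024/5, 2048, -81920/7, …
ICs: h(0) = 0, h′(0) = -4, h′′(0) = 48.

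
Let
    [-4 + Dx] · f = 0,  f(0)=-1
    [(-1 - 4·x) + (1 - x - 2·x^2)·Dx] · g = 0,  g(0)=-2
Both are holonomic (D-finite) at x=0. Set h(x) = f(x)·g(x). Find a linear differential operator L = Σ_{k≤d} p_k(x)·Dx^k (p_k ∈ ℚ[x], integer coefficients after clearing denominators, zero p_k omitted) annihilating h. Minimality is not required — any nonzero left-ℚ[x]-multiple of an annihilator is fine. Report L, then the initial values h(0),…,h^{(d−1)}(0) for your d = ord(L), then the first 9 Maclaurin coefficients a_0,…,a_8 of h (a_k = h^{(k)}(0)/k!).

L = (5 - 8·x^2) + (-1 + x + 2·x^2)·Dx  (order 1).
h: a_k = 2, 10, 30, 214/3, 458/3, 1562/5, 5662/9, 79406/63, 88266/35, …
ICs: h(0) = 2.

f: a_k = -1, -4, -8, -32/3, -32/3, -128/15, -256/45, -1024/315, -512/315, …
g: a_k = -2, -2, -6, -10, -22, -42, -86, -170, -342, …
Product ⇒ symmetric product L₀, ord ≤ 1.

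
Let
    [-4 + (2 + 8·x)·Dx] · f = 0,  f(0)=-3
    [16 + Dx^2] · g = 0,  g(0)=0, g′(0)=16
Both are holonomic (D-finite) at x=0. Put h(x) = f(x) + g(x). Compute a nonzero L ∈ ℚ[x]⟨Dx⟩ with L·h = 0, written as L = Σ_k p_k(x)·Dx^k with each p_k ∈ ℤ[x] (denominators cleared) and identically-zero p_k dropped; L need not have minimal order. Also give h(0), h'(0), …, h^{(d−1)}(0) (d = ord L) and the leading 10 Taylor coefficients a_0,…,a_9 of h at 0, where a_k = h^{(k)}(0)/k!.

f: a_k = -3, -6, 6, -12, 30, -84, 252, -792, 2574, -8580, …
g: a_k = 0, 16, 0, -128/3, 0, 512/15, 0, -4096/315, 0, 8192/2835, …
Weyl lclm of L_f,L_g ⇒ L₀ (ord ≤ 3).
L = (-224 - 1024·x - 2048·x^2) + (48 + 704·x + 3072·x^2 + 4096·x^3)·Dx + (-14 - 64·x - 128·x^2)·Dx^2 + (3 + 44·x + 192·x^2 + 256·x^3)·Dx^3  (order 3).
h: a_k = -3, 10, 6, -164/3, 30, -748/15, 252, -253576/315, 2574, -24316108/2835, …
ICs: h(0) = -3, h′(0) = 10, h′′(0) = 12.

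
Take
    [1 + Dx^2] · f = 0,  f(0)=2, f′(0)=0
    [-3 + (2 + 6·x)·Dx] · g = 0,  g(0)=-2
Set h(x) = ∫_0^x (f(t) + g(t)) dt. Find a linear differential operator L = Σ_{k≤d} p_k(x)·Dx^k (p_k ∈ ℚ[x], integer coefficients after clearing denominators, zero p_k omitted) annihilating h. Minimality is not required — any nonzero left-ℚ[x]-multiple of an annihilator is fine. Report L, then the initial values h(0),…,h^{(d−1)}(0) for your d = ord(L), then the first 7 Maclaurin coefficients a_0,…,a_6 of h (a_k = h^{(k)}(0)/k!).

f: a_k = 2, 0, -1, 0, 1/12, 0, -1/360, …
g: a_k = -2, -3, 9/4, -27/8, 405/64, -1701/128, 15309/512, …
h₀=f+g: left-lcm gives L₀, ord ≤ 3.
h=∫h₀ ⇒ L = L₀·Dx.
L = (-93 - 72·x - 108·x^2)·Dx + (-10 + 18·x + 216·x^2 + 216·x^3)·Dx^2 + (-93 - 72·x - 108·x^2)·Dx^3 + (-10 + 18·x + 216·x^2 + 216·x^3)·Dx^4  (order 4).
h: a_k = 0, 0, -3/2, 5/12, -27/32, 1231/960, -567/256, …
ICs: h(0) = 0, h′(0) = 0, h′′(0) = -3, h′′′(0) = 5/2.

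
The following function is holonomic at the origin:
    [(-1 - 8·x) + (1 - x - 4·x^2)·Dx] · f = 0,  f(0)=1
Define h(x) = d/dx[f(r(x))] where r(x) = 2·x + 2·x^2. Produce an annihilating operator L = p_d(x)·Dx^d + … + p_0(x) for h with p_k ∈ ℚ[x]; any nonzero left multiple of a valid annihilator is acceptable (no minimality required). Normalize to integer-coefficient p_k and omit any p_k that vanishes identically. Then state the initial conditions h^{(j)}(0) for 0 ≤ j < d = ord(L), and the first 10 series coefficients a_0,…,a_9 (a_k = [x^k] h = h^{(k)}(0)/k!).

L = (22 + 204·x + 1260·x^2 + 4672·x^3 + 8736·x^4 + 7680·x^5 + 2560·x^6) + (-1 - 16·x + 6·x^2 + 420·x^3 + 1520·x^4 + 2400·x^5 + 1792·x^6 + 512·x^7)·Dx  (order 1).
h: a_k = 2, 44, 336, 2800, 20760, 149040, 1040256, 7107200, 47817504, 317702080, …
ICs: h(0) = 2.

f: a_k = 1, 1, 5, 9, 29, 65, 181, 441, 1165, 2929, …
h₀=f(r): pull back L_f along r ⇒ L₀.
h₀' ⇒ L via d/dx closure of L₀.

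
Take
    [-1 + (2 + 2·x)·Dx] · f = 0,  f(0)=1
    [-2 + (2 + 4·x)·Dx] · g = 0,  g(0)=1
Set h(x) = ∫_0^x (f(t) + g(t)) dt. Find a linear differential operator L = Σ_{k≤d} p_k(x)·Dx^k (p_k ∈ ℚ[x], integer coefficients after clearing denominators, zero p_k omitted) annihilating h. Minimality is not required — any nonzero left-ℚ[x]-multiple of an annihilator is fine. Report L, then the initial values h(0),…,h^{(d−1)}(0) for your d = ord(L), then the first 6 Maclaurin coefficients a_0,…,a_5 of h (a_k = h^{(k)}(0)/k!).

f: a_k = 1, 1/2, -1/8, 1/16, -5/128, 7/256, …
g: a_k = 1, 1, -1/2, 1/2, -5/8, 7/8, …
Weyl lclm of L_f,L_g ⇒ L₀ (ord ≤ 2).
Integrate: L := L₀·Dx.
L = -Dx + (3 + 4·x)·Dx^2 + (2 + 6·x + 4·x^2)·Dx^3  (order 3).
h: a_k = 0, 2, 3/4, -5/24, 9/64, -17/128, …
ICs: h(0) = 0, h′(0) = 2, h′′(0) = 3/2.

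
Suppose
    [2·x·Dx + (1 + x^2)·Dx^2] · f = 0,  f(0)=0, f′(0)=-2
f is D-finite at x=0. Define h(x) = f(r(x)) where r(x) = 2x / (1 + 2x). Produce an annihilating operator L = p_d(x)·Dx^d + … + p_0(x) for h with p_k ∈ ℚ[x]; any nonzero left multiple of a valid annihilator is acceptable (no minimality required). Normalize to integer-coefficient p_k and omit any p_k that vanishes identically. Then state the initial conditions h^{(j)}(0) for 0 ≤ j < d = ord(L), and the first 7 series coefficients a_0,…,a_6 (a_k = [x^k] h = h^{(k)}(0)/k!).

L = (4 + 16·x)·Dx + (1 + 4·x + 8·x^2)·Dx^2  (order 2).
h: a_k = 0, -4, 8, -32/3, 0, 256/5, -512/3, …
ICs: h(0) = 0, h′(0) = -4.

f: a_k = 0, -2, 0, 2/3, 0, -2/5, 0, …
Substitute x→r, Dx→(1/r')Dx; clear ⇒ L₀.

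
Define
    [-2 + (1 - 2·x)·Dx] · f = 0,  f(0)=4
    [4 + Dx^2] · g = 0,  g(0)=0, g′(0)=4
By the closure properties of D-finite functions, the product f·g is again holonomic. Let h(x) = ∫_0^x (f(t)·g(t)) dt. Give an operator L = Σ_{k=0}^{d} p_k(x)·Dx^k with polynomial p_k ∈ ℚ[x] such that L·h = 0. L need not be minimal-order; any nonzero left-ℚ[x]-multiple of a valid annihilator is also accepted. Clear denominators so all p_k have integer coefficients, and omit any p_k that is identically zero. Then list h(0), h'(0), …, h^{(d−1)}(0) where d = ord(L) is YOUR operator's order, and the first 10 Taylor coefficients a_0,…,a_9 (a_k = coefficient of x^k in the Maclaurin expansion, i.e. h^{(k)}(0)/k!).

L = (-4 + 8·x)·Dx + 4·Dx^2 + (-1 + 2·x)·Dx^3  (order 3).
h: a_k = 0, 0, 8, 32/3, 40/3, 64/3, 1616/45, 6464/105, 33928/315, 542848/2835, …
ICs: h(0) = 0, h′(0) = 0, h′′(0) = 16.

f: a_k = 4, 8, 16, 32, 64, 128, 256, 512, 1024, 2048, …
g: a_k = 0, 4, 0, -8/3, 0, 8/15, 0, -16/315, 0, 8/2835, …
f·g: L₀ = L_f ⊗_s L_g, ord ≤ 1·2.
∫: right-multiply L₀ by Dx.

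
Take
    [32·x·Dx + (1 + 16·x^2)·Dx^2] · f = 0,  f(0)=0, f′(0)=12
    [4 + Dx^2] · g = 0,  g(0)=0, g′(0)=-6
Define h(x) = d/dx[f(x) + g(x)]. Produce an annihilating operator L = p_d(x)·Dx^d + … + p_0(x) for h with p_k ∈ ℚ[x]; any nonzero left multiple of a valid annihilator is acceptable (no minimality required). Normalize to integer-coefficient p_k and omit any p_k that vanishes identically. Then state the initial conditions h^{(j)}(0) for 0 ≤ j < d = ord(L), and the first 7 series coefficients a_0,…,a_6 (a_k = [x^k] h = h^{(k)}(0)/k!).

f: a_k = 0, 12, 0, -64, 0, 3072/5, 0, …
g: a_k = 0, -6, 0, 4, 0, -4/5, 0, …
h₀=f+g: left-lcm gives L₀, ord ≤ 4.
h₀' ⇒ L via d/dx closure of L₀.
L = (-6016·x + 102400·x^3 + 32768·x^5) + (-28 + 1216·x^2 + 27648·x^4 + 16384·x^6)·Dx + (-1504·x + 25600·x^3 + 8192·x^5)·Dx^2 + (-7 + 304·x^2 + 6912·x^4 + 4096·x^6)·Dx^3  (order 3).
h: a_k = 6, 0, -180, 0, 3068, 0, -737272/15, …
ICs: h(0) = 6, h′(0) = 0, h′′(0) = -360.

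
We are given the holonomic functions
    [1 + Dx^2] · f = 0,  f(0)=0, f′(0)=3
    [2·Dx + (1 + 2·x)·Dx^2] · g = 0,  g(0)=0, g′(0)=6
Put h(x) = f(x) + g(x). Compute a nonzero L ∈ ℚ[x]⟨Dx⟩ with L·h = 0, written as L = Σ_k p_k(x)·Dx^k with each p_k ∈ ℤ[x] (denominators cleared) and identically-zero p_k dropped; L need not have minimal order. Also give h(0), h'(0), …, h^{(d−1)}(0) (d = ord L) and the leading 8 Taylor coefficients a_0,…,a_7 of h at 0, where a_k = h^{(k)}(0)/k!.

f: a_k = 0, 3, 0, -1/2, 0, 1/40, 0, -1/1680, …
g: a_k = 0, 6, -6, 8, -12, 96/5, -32, 384/7, …
Weyl lclm of L_f,L_g ⇒ L₀ (ord ≤ 4).
L = (50 + 8·x + 8·x^2)·Dx + (9 + 22·x + 12·x^2 + 8·x^3)·Dx^2 + (50 + 8·x + 8·x^2)·Dx^3 + (9 + 22·x + 12·x^2 + 8·x^3)·Dx^4  (order 4).
h: a_k = 0, 9, -6, 15/2, -12, 769/40, -32, 92159/1680, …
ICs: h(0) = 0, h′(0) = 9, h′′(0) = -12, h′′′(0) = 45.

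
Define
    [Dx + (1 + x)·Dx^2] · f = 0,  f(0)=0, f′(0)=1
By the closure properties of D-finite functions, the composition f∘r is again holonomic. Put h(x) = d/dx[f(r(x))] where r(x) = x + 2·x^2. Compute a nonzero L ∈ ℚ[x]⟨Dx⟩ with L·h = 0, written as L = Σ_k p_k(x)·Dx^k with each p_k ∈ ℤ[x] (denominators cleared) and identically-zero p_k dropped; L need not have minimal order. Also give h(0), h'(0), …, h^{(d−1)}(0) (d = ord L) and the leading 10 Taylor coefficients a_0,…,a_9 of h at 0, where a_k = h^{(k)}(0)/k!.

L = (-3 + 4·x + 8·x^2) + (1 + 5·x + 6·x^2 + 8·x^3)·Dx  (order 1).
h: a_k = 1, 3, -5, -1, 11, -9, -13, 31, -5, -57, …
ICs: h(0) = 1.

f: a_k = 0, 1, -1/2, 1/3, -1/4, 1/5, -1/6, 1/7, -1/8, 1/9, …
h₀=f(r): pull back L_f along r ⇒ L₀.
Differentiate: ansatz ord ≤ ord L₀ ⇒ L.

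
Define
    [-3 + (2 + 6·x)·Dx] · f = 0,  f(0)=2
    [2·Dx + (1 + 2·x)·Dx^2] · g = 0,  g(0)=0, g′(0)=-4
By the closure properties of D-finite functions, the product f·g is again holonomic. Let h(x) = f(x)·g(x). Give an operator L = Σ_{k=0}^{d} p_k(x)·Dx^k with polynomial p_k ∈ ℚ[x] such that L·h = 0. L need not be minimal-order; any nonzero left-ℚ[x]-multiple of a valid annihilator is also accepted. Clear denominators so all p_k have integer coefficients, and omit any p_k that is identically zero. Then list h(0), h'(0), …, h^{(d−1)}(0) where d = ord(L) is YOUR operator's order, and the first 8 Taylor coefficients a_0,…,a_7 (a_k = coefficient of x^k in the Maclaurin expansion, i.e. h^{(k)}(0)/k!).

f: a_k = 2, 3, -9/4, 27/8, -405/64, 1701/128, -15309/512, 72171/1024, …
g: a_k = 0, -4, 4, -16/3, 8, -64/5, 64/3, -256/7, …
h₀=f·g: eliminate ⇒ L₀, order ≤ 1·2.
L = (15 + 18·x) + (-4 - 12·x)·Dx + (4 + 32·x + 84·x^2 + 72·x^3)·Dx^2  (order 2).
h: a_k = 0, -8, -4, 31/3, -45/2, 3937/80, -52897/480, 1134179/4480, …
ICs: h(0) = 0, h′(0) = -8.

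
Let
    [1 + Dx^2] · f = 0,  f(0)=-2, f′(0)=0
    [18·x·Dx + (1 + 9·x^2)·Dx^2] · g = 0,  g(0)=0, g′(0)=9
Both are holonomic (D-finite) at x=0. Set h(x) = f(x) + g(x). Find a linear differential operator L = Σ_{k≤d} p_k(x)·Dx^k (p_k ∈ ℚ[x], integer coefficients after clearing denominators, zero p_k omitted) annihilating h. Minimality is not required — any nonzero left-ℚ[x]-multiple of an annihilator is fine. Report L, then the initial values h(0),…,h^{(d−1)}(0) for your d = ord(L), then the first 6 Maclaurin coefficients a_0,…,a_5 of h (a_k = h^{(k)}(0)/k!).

L = (-1926·x + 17820·x^3 + 1458·x^5)·Dx + (-17 + 351·x^2 + 4617·x^4 + 729·x^6)·Dx^2 + (-1926·x + 17820·x^3 + 1458·x^5)·Dx^3 + (-17 + 351·x^2 + 4617·x^4 + 729·x^6)·Dx^4  (order 4).
h: a_k = -2, 9, 1, -27, -1/12, 729/5, …
ICs: h(0) = -2, h′(0) = 9, h′′(0) = 2, h′′′(0) = -162.

f: a_k = -2, 0, 1, 0, -1/12, 0, …
g: a_k = 0, 9, 0, -27, 0, 729/5, …
h₀=f+g: left-lcm gives L₀, ord ≤ 4.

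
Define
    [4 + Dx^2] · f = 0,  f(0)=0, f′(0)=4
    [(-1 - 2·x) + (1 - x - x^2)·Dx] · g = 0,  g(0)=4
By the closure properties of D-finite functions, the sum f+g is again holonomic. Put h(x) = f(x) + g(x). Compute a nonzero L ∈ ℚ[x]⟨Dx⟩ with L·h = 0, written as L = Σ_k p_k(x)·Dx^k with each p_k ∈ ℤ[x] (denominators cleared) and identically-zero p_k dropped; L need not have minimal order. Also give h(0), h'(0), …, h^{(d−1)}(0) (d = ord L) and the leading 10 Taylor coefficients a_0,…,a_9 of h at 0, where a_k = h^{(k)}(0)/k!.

f: a_k = 0, 4, 0, -8/3, 0, 8/15, 0, -16/315, 0, 8/2835, …
g: a_k = 4, 4, 8, 12, 20, 32, 52, 84, 136, 220, …
Weyl lclm of L_f,L_g ⇒ L₀ (ord ≤ 3).
L = (-44 - 96·x - 32·x^2 - 48·x^3 - 40·x^4 - 16·x^5) + (16 - 20·x - 8·x^2 + 16·x^3 - 12·x^4 - 24·x^5 - 8·x^6)·Dx + (-11 - 24·x - 8·x^2 - 12·x^3 - 10·x^4 - 4·x^5)·Dx^2 + (4 - 5·x - 2·x^2 + 4·x^3 - 3·x^4 - 6·x^5 - 2·x^6)·Dx^3  (order 3).
h: a_k = 4, 8, 8, 28/3, 20, 488/15, 52, 26444/315, 136, 623708/2835, …
ICs: h(0) = 4, h′(0) = 8, h′′(0) = 16.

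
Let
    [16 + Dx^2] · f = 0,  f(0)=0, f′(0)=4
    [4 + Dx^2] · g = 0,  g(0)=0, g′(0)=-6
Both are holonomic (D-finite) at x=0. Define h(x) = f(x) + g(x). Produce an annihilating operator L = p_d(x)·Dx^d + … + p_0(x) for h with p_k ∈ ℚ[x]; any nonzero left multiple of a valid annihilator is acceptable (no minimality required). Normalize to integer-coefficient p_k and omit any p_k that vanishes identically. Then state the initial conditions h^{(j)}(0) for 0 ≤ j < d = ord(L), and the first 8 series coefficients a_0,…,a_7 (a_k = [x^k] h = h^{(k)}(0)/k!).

f: a_k = 0, 4, 0, -32/3, 0, 128/15, 0, -1024/315, …
g: a_k = 0, -6, 0, 4, 0, -4/5, 0, 8/105, …
Sum ⇒ L₀ = lclm(L_f,L_g) in ℚ(x)⟨Dx⟩.
L = 64 + 20·Dx^2 + Dx^4  (order 4).
h: a_k = 0, -2, 0, -20/3, 0, 116/15, 0, -200/63, …
ICs: h(0) = 0, h′(0) = -2, h′′(0) = 0, h′′′(0) = -40.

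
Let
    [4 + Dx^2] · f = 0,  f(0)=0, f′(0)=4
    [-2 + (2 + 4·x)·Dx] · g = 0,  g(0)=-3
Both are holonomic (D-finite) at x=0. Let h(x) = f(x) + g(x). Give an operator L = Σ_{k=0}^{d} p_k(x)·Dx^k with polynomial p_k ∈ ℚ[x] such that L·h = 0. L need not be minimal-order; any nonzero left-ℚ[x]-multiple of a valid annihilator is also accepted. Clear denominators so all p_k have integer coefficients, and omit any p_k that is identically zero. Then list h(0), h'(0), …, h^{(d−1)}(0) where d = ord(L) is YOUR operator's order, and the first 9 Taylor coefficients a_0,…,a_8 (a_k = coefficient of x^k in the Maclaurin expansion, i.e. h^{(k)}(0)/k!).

f: a_k = 0, 4, 0, -8/3, 0, 8/15, 0, -16/315, 0, …
g: a_k = -3, -3, 3/2, -3/2, 15/8, -21/8, 63/16, -99/16, 1287/128, …
f+g: L₀ = lclm(L_f,L_g), ord ≤ 2+1.
L = (-28 - 64·x - 64·x^2) + (12 + 88·x + 192·x^2 + 128·x^3)·Dx + (-7 - 16·x - 16·x^2)·Dx^2 + (3 + 22·x + 48·x^2 + 32·x^3)·Dx^3  (order 3).
h: a_k = -3, 1, 3/2, -25/6, 15/8, -251/120, 63/16, -31441/5040, 1287/128, …
ICs: h(0) = -3, h′(0) = 1, h′′(0) = 3.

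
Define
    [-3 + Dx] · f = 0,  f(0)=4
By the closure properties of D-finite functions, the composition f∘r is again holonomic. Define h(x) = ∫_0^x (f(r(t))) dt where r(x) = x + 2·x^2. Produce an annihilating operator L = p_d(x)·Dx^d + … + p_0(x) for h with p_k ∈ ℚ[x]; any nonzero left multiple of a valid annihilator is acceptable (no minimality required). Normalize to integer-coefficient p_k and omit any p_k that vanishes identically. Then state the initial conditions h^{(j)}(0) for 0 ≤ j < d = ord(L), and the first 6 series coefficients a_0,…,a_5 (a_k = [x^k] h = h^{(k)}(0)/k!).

L = (-3 - 12·x)·Dx + Dx^2  (order 2).
h: a_k = 0, 4, 6, 14, 45/2, 387/10, …
ICs: h(0) = 0, h′(0) = 4.

f: a_k = 4, 12, 18, 18, 27/2, 81/10, …
Substitute x→r, Dx→(1/r')Dx; clear ⇒ L₀.
Integrate: L := L₀·Dx.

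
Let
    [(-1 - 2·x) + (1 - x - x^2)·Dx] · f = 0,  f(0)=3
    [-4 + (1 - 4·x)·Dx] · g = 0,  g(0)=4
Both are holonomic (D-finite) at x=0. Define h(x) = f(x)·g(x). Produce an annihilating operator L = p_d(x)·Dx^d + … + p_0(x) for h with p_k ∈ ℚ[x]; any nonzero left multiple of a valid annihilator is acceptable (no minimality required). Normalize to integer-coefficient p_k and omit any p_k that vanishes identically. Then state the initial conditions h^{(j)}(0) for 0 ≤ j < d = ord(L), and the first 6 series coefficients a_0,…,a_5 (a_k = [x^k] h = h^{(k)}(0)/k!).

f: a_k = 3, 3, 6, 9, 15, 24, …
g: a_k = 4, 16, 64, 256, 1024, 4096, …
L₀ := L_f ⊗_s L_g (sym. prod.), ord ≤ 1.
L = (-5 + 6·x + 12·x^2) + (1 - 5·x + 3·x^2 + 4·x^3)·Dx  (order 1).
h: a_k = 12, 60, 264, 1092, 4428, 17808, …
ICs: h(0) = 12.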